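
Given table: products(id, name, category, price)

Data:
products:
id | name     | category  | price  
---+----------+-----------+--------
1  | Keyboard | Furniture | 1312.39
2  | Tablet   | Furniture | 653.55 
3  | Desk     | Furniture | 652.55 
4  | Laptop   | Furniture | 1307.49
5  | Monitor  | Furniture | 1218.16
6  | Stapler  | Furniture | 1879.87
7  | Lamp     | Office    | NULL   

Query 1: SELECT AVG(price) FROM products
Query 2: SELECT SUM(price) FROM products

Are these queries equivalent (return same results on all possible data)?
No, not equivalent

Query 1 returns: [(1170.6683333333333,)]
Query 2 returns: [(7024.01,)]

Reason: AVG vs SUM give different aggregate values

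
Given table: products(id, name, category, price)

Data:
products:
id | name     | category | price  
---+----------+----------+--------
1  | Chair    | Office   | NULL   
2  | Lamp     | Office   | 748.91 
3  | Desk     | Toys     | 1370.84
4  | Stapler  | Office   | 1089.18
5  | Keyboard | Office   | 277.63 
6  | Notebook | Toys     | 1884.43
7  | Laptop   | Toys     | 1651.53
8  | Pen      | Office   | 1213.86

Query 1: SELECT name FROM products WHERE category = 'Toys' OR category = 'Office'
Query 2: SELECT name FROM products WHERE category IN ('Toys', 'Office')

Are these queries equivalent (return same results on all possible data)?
Yes, equivalent

Both queries return: [('Chair',), ('Desk',), ('Keyboard',), ('Lamp',), ('Laptop',), ('Notebook',), ('Pen',), ('Stapler',)]

Reason: OR vs IN are equivalent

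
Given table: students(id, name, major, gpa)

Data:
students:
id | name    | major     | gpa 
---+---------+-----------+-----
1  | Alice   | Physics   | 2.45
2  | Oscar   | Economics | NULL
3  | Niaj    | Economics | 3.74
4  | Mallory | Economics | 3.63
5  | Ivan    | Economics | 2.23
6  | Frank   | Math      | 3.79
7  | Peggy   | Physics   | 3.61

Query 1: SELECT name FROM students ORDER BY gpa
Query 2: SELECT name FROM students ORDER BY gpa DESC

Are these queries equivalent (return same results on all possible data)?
No, not equivalent

Query 1 returns: [('Oscar',), ('Ivan',), ('Alice',), ('Peggy',), ('Mallory',), ('Niaj',), ('Frank',)]
Query 2 returns: [('Frank',), ('Niaj',), ('Mallory',), ('Peggy',), ('Alice',), ('Ivan',), ('Oscar',)]

Reason: ASC vs DESC gives opposite ordering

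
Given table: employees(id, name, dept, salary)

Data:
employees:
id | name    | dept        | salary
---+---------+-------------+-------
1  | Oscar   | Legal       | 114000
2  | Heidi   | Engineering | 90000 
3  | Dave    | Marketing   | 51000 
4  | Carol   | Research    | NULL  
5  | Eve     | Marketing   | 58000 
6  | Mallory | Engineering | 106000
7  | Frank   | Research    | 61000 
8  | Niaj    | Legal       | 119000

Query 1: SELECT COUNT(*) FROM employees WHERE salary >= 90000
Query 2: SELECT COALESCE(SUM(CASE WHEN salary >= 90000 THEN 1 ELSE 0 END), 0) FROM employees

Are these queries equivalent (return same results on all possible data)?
Yes, equivalent

Both queries return: [(4,)]

Reason: COUNT with WHERE vs conditional SUM (COALESCE handles empty-table NULL)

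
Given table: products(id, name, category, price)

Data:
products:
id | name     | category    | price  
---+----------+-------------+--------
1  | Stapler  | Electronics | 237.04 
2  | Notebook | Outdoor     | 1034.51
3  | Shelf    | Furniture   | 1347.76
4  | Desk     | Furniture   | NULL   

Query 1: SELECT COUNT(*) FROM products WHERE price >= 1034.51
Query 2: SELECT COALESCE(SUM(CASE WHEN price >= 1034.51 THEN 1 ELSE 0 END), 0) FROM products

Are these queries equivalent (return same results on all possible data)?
Yes, equivalent

Both queries return: [(2,)]

Reason: COUNT with WHERE vs conditional SUM (COALESCE handles empty-table NULL)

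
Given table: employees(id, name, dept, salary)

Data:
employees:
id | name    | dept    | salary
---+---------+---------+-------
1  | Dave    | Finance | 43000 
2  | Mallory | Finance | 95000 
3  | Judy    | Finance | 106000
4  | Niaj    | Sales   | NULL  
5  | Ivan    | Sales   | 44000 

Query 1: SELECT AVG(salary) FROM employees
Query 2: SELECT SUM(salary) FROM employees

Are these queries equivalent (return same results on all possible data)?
No, not equivalent

Query 1 returns: [(72000.0,)]
Query 2 returns: [(288000,)]

Reason: AVG vs SUM give different aggregate values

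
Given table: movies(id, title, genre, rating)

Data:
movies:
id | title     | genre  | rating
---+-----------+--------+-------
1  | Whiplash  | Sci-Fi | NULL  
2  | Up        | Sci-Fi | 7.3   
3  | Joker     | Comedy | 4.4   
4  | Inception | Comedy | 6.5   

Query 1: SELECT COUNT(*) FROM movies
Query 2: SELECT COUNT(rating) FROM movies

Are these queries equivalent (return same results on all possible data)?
No, not equivalent

Query 1 returns: [(4,)]
Query 2 returns: [(3,)]

Reason: COUNT(*) includes NULLs, COUNT(column) excludes them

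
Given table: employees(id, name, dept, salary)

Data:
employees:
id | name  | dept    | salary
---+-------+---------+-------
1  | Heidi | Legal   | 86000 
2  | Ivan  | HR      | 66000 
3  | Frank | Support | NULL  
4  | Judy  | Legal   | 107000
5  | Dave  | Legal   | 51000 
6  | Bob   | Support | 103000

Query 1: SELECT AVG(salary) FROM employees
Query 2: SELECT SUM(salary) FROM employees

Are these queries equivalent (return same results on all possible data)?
No, not equivalent

Query 1 returns: [(82600.0,)]
Query 2 returns: [(413000,)]

Reason: AVG vs SUM give different aggregate values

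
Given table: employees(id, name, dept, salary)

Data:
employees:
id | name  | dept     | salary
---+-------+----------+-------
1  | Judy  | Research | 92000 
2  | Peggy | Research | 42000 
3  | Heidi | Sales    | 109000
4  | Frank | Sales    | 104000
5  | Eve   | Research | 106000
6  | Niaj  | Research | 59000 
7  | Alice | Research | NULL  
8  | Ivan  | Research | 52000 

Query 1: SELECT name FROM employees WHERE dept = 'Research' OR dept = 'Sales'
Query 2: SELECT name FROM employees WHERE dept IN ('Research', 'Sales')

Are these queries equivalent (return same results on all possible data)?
Yes, equivalent

Both queries return: [('Alice',), ('Eve',), ('Frank',), ('Heidi',), ('Ivan',), ('Judy',), ('Niaj',), ('Peggy',)]

Reason: OR vs IN are equivalent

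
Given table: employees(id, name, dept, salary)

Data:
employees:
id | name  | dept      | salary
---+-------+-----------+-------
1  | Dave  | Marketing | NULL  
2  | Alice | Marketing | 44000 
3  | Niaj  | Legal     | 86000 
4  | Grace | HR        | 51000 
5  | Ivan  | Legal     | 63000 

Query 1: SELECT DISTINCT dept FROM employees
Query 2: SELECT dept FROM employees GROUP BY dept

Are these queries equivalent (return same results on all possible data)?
Yes, equivalent

Both queries return: [('HR',), ('Legal',), ('Marketing',)]

Reason: Both get unique depts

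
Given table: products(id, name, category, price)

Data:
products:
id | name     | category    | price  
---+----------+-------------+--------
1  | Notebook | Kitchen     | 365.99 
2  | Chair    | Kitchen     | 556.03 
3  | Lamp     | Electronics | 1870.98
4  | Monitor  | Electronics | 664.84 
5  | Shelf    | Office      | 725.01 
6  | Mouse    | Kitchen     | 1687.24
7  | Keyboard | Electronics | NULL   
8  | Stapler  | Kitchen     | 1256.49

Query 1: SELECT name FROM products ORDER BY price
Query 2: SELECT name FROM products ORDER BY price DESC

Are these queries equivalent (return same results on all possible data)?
No, not equivalent

Query 1 returns: [('Keyboard',), ('Notebook',), ('Chair',), ('Monitor',), ('Shelf',), ('Stapler',), ('Mouse',), ('Lamp',)]
Query 2 returns: [('Lamp',), ('Mouse',), ('Stapler',), ('Shelf',), ('Monitor',), ('Chair',), ('Notebook',), ('Keyboard',)]

Reason: ASC vs DESC gives opposite ordering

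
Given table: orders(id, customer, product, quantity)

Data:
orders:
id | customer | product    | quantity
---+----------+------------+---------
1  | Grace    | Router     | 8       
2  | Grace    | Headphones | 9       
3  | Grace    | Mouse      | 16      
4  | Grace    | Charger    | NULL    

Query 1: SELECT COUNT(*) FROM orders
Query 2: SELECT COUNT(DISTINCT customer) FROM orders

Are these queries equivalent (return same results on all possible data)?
No, not equivalent

Query 1 returns: [(4,)]
Query 2 returns: [(1,)]

Reason: COUNT(*) counts rows, COUNT(DISTINCT customer) counts unique customers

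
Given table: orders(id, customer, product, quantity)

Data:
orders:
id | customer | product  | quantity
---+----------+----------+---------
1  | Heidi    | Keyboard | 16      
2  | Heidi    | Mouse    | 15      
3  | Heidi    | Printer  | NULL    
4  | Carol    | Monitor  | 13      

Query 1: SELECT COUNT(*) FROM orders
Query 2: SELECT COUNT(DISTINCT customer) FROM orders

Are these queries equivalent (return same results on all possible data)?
No, not equivalent

Query 1 returns: [(4,)]
Query 2 returns: [(2,)]

Reason: COUNT(*) counts rows, COUNT(DISTINCT customer) counts unique customers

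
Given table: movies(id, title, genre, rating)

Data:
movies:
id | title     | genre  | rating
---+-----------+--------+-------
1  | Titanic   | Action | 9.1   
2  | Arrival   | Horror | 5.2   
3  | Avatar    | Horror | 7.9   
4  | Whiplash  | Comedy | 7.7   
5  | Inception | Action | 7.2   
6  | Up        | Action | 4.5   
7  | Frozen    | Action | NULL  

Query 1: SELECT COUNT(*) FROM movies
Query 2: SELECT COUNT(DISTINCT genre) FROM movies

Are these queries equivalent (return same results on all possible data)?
No, not equivalent

Query 1 returns: [(7,)]
Query 2 returns: [(3,)]

Reason: COUNT(*) counts rows, COUNT(DISTINCT genre) counts unique genres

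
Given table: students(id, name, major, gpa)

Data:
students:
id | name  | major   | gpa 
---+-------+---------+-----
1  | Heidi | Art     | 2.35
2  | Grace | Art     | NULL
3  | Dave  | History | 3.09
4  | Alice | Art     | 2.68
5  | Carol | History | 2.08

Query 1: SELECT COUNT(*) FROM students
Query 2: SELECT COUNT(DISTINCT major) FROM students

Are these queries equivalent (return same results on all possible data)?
No, not equivalent

Query 1 returns: [(5,)]
Query 2 returns: [(2,)]

Reason: COUNT(*) counts rows, COUNT(DISTINCT major) counts unique majors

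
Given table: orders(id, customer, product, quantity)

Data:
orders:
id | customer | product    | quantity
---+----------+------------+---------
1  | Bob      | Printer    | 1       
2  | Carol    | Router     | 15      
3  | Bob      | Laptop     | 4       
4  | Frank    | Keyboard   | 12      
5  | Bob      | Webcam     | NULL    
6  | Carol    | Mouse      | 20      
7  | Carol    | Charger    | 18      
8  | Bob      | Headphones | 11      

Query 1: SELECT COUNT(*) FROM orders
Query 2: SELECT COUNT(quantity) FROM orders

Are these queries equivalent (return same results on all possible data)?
No, not equivalent

Query 1 returns: [(8,)]
Query 2 returns: [(7,)]

Reason: COUNT(*) includes NULLs, COUNT(column) excludes them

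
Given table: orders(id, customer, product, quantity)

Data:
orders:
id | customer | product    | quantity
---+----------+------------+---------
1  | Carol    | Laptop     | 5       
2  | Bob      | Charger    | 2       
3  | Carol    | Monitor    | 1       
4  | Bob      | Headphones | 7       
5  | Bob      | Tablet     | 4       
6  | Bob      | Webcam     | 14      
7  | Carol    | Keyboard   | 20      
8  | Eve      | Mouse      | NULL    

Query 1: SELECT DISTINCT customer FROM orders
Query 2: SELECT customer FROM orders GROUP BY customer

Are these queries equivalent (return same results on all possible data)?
Yes, equivalent

Both queries return: [('Bob',), ('Carol',), ('Eve',)]

Reason: Both get unique customers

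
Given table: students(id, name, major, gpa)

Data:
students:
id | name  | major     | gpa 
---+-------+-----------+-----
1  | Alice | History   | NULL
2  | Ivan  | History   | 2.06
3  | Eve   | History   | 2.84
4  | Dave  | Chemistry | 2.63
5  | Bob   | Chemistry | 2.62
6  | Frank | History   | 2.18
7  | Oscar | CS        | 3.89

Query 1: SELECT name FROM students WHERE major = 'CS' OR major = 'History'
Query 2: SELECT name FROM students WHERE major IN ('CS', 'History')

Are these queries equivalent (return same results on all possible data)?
Yes, equivalent

Both queries return: [('Alice',), ('Eve',), ('Frank',), ('Ivan',), ('Oscar',)]

Reason: OR vs IN are equivalent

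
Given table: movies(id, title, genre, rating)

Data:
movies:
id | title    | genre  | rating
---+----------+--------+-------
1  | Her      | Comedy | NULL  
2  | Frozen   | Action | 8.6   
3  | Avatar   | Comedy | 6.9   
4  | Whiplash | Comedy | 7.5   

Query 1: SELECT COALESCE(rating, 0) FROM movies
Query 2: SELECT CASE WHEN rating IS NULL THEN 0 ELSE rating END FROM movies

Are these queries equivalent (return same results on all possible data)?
Yes, equivalent

Both queries return: [(0,), (6.9,), (7.5,), (8.6,)]

Reason: COALESCE vs CASE for NULL handling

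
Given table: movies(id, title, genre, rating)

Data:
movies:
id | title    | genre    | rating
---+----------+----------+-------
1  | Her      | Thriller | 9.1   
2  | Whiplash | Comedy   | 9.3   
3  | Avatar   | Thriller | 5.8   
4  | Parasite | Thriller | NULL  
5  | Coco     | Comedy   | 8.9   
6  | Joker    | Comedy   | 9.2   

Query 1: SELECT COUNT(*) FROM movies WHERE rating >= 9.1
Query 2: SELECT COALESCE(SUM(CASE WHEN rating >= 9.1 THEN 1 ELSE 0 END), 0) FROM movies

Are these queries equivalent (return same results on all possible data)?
Yes, equivalent

Both queries return: [(3,)]

Reason: COUNT with WHERE vs conditional SUM (COALESCE handles empty-table NULL)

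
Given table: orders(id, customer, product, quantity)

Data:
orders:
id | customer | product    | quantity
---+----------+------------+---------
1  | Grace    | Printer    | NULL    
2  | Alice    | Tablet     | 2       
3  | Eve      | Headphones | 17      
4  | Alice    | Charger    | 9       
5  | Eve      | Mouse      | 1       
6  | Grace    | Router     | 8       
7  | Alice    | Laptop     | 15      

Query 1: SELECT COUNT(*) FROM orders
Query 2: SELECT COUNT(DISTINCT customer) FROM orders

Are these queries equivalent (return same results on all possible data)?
No, not equivalent

Query 1 returns: [(7,)]
Query 2 returns: [(3,)]

Reason: COUNT(*) counts rows, COUNT(DISTINCT customer) counts unique customers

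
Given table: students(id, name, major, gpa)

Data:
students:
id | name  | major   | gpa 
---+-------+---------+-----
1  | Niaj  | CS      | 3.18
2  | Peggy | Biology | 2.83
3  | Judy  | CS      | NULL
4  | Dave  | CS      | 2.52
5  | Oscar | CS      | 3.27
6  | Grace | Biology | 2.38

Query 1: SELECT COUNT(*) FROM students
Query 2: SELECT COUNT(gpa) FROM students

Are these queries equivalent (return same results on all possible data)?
No, not equivalent

Query 1 returns: [(6,)]
Query 2 returns: [(5,)]

Reason: COUNT(*) includes NULLs, COUNT(column) excludes them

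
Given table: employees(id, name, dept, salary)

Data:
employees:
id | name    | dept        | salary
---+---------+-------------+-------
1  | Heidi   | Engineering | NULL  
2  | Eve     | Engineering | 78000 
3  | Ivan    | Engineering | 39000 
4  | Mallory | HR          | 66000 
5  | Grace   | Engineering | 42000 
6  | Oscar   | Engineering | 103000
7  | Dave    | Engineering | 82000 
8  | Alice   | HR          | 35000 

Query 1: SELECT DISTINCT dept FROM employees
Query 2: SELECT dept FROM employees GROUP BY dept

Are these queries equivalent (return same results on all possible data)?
Yes, equivalent

Both queries return: [('Engineering',), ('HR',)]

Reason: Both get unique depts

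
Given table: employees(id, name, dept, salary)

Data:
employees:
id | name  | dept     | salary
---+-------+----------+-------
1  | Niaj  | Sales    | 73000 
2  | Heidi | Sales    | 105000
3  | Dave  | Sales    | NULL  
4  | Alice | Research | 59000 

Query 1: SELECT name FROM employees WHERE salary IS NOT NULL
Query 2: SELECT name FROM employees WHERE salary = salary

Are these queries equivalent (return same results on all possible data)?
Yes, equivalent

Both queries return: [('Alice',), ('Heidi',), ('Niaj',)]

Reason: IS NOT NULL vs self-equality (both exclude NULLs)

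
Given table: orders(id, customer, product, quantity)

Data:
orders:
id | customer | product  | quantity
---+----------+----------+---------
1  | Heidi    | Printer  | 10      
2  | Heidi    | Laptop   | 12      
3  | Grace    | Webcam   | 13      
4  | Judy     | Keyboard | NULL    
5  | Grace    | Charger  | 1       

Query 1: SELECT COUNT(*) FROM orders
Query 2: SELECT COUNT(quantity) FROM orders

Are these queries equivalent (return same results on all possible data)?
No, not equivalent

Query 1 returns: [(5,)]
Query 2 returns: [(4,)]

Reason: COUNT(*) includes NULLs, COUNT(column) excludes them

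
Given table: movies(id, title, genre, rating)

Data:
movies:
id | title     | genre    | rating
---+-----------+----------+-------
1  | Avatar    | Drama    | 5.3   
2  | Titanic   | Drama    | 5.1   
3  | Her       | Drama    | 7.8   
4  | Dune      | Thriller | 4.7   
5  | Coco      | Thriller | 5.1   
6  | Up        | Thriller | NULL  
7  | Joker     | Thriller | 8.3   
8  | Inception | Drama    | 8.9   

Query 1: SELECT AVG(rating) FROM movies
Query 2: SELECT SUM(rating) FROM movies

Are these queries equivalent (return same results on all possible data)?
No, not equivalent

Query 1 returns: [(6.457142857142857,)]
Query 2 returns: [(45.2,)]

Reason: AVG vs SUM give different aggregate values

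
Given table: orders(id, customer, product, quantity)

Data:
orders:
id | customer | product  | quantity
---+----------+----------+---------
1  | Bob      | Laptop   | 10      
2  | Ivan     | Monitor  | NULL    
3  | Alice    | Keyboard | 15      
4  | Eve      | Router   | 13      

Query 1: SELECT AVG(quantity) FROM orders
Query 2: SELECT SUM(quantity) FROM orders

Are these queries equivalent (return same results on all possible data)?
No, not equivalent

Query 1 returns: [(12.666666666666666,)]
Query 2 returns: [(38,)]

Reason: AVG vs SUM give different aggregate values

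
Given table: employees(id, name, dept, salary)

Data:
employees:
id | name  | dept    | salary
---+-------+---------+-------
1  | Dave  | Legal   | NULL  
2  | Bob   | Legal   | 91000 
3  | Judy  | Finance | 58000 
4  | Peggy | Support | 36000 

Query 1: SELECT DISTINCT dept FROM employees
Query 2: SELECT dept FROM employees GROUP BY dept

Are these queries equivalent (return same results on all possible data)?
Yes, equivalent

Both queries return: [('Finance',), ('Legal',), ('Support',)]

Reason: Both get unique depts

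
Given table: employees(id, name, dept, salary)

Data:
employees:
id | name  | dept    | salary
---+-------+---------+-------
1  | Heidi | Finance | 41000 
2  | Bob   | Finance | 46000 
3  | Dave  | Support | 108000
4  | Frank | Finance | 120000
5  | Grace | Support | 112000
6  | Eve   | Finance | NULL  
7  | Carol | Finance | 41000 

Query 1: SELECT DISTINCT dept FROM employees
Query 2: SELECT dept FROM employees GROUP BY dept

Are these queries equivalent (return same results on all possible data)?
Yes, equivalent

Both queries return: [('Finance',), ('Support',)]

Reason: Both get unique depts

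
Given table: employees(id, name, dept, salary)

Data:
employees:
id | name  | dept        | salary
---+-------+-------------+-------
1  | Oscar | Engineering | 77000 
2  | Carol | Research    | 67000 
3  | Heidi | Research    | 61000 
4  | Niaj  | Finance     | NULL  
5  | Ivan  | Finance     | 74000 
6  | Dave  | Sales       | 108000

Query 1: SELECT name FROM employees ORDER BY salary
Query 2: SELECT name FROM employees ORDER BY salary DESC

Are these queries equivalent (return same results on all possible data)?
No, not equivalent

Query 1 returns: [('Niaj',), ('Heidi',), ('Carol',), ('Ivan',), ('Oscar',), ('Dave',)]
Query 2 returns: [('Dave',), ('Oscar',), ('Ivan',), ('Carol',), ('Heidi',), ('Niaj',)]

Reason: ASC vs DESC gives opposite ordering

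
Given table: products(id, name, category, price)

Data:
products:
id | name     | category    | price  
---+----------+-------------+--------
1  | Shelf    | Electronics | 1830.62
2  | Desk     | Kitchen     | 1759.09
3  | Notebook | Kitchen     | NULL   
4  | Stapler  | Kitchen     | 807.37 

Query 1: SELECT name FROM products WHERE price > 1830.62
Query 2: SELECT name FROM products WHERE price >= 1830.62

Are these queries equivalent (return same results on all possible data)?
No, not equivalent

Query 1 returns: []
Query 2 returns: [('Shelf',)]

Reason: > vs >= gives different results when price = 1830.62 exists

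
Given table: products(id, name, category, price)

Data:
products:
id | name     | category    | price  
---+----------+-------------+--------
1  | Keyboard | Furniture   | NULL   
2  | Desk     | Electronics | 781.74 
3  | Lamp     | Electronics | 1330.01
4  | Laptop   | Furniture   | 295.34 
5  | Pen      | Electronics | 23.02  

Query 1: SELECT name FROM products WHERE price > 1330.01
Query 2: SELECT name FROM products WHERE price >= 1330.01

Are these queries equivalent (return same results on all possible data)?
No, not equivalent

Query 1 returns: []
Query 2 returns: [('Lamp',)]

Reason: > vs >= gives different results when price = 1330.01 exists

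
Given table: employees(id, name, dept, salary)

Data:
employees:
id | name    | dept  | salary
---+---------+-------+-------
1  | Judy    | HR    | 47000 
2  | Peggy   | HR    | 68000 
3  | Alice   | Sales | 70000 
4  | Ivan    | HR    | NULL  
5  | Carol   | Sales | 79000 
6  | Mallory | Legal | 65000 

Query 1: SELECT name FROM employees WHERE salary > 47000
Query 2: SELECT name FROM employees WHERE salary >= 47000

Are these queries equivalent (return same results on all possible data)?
No, not equivalent

Query 1 returns: [('Peggy',), ('Alice',), ('Carol',), ('Mallory',)]
Query 2 returns: [('Judy',), ('Peggy',), ('Alice',), ('Carol',), ('Mallory',)]

Reason: > vs >= gives different results when salary = 47000 exists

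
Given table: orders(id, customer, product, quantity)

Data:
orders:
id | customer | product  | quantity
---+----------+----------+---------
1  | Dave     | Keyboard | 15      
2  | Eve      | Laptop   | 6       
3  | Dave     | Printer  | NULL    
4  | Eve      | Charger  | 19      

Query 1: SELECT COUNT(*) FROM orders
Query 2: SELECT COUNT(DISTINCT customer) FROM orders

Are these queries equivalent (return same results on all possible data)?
No, not equivalent

Query 1 returns: [(4,)]
Query 2 returns: [(2,)]

Reason: COUNT(*) counts rows, COUNT(DISTINCT customer) counts unique customers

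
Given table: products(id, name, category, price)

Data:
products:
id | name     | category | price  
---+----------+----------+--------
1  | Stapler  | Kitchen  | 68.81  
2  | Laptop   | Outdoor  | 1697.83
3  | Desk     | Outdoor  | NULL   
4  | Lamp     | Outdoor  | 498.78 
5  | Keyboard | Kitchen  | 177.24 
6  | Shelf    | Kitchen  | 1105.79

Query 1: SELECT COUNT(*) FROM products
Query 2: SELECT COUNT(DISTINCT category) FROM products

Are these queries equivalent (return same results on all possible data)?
No, not equivalent

Query 1 returns: [(6,)]
Query 2 returns: [(2,)]

Reason: COUNT(*) counts rows, COUNT(DISTINCT category) counts unique categorys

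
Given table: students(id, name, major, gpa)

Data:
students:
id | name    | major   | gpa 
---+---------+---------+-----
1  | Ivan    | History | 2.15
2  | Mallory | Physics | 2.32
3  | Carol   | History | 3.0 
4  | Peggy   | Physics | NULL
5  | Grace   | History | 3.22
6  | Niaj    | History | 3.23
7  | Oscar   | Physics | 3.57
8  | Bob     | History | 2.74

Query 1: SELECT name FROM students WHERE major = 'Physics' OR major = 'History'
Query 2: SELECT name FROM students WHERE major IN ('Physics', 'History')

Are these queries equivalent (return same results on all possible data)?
Yes, equivalent

Both queries return: [('Bob',), ('Carol',), ('Grace',), ('Ivan',), ('Mallory',), ('Niaj',), ('Oscar',), ('Peggy',)]

Reason: OR vs IN are equivalent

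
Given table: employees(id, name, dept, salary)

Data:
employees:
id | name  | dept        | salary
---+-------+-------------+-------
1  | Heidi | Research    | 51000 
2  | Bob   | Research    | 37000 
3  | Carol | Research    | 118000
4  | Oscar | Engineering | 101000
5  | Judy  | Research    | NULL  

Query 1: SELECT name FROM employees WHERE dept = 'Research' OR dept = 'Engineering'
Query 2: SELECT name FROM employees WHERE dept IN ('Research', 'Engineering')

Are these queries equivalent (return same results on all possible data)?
Yes, equivalent

Both queries return: [('Bob',), ('Carol',), ('Heidi',), ('Judy',), ('Oscar',)]

Reason: OR vs IN are equivalent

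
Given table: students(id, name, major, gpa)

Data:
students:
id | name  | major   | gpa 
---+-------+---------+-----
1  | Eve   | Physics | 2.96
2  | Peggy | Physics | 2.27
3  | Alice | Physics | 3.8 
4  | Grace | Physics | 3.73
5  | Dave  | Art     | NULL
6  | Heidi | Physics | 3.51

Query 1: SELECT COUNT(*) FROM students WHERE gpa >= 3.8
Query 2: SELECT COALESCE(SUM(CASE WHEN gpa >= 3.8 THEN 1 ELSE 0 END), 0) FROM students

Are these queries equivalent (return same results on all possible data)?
Yes, equivalent

Both queries return: [(1,)]

Reason: COUNT with WHERE vs conditional SUM (COALESCE handles empty-table NULL)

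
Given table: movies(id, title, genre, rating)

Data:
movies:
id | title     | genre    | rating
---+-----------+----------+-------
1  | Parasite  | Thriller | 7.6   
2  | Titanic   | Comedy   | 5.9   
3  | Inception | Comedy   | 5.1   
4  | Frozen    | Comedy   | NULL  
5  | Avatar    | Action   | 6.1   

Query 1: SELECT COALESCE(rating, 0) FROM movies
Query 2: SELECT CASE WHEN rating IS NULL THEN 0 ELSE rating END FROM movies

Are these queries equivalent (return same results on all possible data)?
Yes, equivalent

Both queries return: [(0,), (5.1,), (5.9,), (6.1,), (7.6,)]

Reason: COALESCE vs CASE for NULL handling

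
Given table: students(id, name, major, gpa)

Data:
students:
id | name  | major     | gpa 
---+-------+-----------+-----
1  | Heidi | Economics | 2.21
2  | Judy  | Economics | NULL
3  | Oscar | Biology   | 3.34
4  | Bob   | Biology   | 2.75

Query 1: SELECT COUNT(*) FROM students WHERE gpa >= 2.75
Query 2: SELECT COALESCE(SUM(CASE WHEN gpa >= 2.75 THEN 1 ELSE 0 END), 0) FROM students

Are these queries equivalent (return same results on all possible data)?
Yes, equivalent

Both queries return: [(2,)]

Reason: COUNT with WHERE vs conditional SUM (COALESCE handles empty-table NULL)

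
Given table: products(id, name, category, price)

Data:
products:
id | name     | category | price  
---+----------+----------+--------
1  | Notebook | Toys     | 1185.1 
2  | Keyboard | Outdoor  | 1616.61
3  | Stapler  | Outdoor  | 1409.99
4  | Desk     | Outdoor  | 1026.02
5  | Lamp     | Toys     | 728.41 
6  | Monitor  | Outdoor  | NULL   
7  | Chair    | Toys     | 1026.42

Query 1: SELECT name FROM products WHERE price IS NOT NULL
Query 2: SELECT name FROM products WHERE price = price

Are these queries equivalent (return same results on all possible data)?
Yes, equivalent

Both queries return: [('Chair',), ('Desk',), ('Keyboard',), ('Lamp',), ('Notebook',), ('Stapler',)]

Reason: IS NOT NULL vs self-equality (both exclude NULLs)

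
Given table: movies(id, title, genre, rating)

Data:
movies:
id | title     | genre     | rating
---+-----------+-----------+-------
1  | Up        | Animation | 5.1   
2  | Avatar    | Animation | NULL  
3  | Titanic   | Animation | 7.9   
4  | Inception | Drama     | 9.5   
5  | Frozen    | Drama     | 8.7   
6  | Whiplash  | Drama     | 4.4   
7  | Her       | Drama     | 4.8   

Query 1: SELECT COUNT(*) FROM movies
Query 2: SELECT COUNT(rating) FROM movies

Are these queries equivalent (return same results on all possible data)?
No, not equivalent

Query 1 returns: [(7,)]
Query 2 returns: [(6,)]

Reason: COUNT(*) includes NULLs, COUNT(column) excludes them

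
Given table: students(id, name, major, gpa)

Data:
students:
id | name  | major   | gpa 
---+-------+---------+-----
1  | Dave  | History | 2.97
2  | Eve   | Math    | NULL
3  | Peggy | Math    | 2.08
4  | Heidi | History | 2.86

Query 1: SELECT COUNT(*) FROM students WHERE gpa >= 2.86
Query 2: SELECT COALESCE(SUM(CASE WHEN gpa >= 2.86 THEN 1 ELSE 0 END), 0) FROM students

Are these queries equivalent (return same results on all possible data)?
Yes, equivalent

Both queries return: [(2,)]

Reason: COUNT with WHERE vs conditional SUM (COALESCE handles empty-table NULL)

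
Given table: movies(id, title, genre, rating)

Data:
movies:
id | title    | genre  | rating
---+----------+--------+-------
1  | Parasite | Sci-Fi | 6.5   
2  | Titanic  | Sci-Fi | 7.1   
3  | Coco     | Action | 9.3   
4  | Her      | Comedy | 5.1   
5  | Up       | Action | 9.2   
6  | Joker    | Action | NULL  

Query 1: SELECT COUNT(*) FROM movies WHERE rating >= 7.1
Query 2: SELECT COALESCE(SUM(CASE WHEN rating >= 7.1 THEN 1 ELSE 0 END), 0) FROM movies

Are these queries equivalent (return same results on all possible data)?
Yes, equivalent

Both queries return: [(3,)]

Reason: COUNT with WHERE vs conditional SUM (COALESCE handles empty-table NULL)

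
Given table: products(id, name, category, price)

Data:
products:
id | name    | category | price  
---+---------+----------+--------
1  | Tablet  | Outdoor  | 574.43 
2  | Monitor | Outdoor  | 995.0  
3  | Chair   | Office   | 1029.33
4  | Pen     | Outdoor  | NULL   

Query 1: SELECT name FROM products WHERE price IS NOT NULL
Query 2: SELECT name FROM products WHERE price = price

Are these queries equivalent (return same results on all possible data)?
Yes, equivalent

Both queries return: [('Chair',), ('Monitor',), ('Tablet',)]

Reason: IS NOT NULL vs self-equality (both exclude NULLs)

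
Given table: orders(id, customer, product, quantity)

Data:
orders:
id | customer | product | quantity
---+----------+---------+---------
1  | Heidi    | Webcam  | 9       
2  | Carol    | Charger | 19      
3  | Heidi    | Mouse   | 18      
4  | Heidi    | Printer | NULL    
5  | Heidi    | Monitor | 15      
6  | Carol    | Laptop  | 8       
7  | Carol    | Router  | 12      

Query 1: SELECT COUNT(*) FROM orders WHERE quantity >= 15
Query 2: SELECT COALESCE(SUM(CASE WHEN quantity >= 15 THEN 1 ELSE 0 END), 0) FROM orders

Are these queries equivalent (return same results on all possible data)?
Yes, equivalent

Both queries return: [(3,)]

Reason: COUNT with WHERE vs conditional SUM (COALESCE handles empty-table NULL)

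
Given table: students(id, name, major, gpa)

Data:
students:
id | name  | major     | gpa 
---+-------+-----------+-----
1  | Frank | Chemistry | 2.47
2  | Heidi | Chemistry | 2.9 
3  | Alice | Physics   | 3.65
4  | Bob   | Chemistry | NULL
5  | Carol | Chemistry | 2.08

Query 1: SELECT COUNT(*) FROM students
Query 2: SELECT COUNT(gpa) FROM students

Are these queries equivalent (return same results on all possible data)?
No, not equivalent

Query 1 returns: [(5,)]
Query 2 returns: [(4,)]

Reason: COUNT(*) includes NULLs, COUNT(column) excludes them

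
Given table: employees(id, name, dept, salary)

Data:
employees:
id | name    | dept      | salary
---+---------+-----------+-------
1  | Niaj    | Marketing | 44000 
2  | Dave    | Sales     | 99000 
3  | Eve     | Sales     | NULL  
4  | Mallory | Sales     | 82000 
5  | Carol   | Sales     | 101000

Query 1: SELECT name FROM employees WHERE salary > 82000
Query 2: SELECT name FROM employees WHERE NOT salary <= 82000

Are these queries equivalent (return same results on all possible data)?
Yes, equivalent

Both queries return: [('Carol',), ('Dave',)]

Reason: Both filter salary > 82000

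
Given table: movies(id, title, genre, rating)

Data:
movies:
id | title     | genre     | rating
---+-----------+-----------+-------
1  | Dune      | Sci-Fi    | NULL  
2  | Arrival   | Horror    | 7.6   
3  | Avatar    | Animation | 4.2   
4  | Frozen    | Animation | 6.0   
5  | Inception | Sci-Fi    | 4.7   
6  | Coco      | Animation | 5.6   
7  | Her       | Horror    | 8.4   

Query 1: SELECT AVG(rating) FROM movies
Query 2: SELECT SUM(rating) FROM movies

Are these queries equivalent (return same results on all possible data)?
No, not equivalent

Query 1 returns: [(6.083333333333333,)]
Query 2 returns: [(36.5,)]

Reason: AVG vs SUM give different aggregate values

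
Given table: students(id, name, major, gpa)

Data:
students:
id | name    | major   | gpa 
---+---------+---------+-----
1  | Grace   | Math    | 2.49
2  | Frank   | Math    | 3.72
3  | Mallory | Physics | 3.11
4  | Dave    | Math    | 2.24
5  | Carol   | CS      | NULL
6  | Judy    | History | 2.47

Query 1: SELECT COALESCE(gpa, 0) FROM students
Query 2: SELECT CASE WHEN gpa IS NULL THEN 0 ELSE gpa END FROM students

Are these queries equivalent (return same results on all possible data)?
Yes, equivalent

Both queries return: [(0,), (2.24,), (2.47,), (2.49,), (3.11,), (3.72,)]

Reason: COALESCE vs CASE for NULL handling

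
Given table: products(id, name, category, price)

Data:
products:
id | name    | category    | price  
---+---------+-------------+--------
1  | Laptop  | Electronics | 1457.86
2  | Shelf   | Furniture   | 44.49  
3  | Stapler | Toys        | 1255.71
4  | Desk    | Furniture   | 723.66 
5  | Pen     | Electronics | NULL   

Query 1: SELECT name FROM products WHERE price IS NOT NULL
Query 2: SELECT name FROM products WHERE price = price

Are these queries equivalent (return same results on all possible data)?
Yes, equivalent

Both queries return: [('Desk',), ('Laptop',), ('Shelf',), ('Stapler',)]

Reason: IS NOT NULL vs self-equality (both exclude NULLs)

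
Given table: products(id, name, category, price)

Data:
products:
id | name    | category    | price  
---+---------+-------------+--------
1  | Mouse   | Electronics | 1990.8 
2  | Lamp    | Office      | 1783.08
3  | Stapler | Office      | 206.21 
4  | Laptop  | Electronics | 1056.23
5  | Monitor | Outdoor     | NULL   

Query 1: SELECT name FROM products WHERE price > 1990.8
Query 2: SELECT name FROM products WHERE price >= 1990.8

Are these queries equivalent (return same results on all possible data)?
No, not equivalent

Query 1 returns: []
Query 2 returns: [('Mouse',)]

Reason: > vs >= gives different results when price = 1990.8 exists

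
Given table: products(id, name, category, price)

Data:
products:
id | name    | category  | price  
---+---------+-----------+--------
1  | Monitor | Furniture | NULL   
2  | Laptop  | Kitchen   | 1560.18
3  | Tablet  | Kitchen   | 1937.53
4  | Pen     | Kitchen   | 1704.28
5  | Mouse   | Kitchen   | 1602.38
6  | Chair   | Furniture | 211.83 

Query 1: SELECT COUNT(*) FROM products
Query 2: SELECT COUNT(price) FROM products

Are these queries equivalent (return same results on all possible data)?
No, not equivalent

Query 1 returns: [(6,)]
Query 2 returns: [(5,)]

Reason: COUNT(*) includes NULLs, COUNT(column) excludes them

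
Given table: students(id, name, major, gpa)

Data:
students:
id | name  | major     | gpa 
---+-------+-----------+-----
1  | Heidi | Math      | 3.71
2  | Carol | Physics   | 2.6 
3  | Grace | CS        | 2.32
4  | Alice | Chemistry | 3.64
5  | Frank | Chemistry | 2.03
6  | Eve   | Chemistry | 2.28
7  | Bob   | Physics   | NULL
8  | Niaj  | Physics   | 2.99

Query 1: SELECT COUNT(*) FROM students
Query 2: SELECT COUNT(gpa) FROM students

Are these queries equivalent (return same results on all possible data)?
No, not equivalent

Query 1 returns: [(8,)]
Query 2 returns: [(7,)]

Reason: COUNT(*) includes NULLs, COUNT(column) excludes them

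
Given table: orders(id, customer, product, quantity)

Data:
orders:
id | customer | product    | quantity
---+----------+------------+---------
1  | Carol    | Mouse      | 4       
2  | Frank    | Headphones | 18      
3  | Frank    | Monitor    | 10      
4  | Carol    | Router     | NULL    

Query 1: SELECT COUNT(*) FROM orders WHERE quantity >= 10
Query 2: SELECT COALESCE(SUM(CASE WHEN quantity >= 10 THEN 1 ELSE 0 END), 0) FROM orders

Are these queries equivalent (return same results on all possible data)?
Yes, equivalent

Both queries return: [(2,)]

Reason: COUNT with WHERE vs conditional SUM (COALESCE handles empty-table NULL)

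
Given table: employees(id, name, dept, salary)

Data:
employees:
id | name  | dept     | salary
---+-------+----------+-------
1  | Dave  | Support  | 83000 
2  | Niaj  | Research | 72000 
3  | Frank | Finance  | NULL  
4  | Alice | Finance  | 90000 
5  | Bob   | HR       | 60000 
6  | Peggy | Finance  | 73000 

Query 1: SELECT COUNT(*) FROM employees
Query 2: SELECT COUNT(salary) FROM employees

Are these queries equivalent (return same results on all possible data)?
No, not equivalent

Query 1 returns: [(6,)]
Query 2 returns: [(5,)]

Reason: COUNT(*) includes NULLs, COUNT(column) excludes them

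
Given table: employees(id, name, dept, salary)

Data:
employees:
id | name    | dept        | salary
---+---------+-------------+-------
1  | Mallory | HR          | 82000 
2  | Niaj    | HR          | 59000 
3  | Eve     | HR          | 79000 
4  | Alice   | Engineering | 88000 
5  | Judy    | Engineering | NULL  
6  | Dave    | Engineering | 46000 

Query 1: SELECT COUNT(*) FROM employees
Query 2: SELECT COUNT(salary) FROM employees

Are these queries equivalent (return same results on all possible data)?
No, not equivalent

Query 1 returns: [(6,)]
Query 2 returns: [(5,)]

Reason: COUNT(*) includes NULLs, COUNT(column) excludes them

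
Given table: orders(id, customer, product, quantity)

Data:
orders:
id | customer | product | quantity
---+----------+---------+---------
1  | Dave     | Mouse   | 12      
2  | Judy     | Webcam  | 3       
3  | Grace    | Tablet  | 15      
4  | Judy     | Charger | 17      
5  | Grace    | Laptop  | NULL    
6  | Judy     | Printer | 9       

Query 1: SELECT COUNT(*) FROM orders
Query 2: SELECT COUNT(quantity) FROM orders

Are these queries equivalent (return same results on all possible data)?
No, not equivalent

Query 1 returns: [(6,)]
Query 2 returns: [(5,)]

Reason: COUNT(*) includes NULLs, COUNT(column) excludes them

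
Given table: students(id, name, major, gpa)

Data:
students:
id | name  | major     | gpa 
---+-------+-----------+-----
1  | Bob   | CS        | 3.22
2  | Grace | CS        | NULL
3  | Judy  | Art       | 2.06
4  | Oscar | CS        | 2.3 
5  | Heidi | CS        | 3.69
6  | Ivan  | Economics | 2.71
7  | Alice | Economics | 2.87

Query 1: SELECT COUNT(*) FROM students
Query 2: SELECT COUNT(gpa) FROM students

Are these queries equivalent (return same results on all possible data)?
No, not equivalent

Query 1 returns: [(7,)]
Query 2 returns: [(6,)]

Reason: COUNT(*) includes NULLs, COUNT(column) excludes them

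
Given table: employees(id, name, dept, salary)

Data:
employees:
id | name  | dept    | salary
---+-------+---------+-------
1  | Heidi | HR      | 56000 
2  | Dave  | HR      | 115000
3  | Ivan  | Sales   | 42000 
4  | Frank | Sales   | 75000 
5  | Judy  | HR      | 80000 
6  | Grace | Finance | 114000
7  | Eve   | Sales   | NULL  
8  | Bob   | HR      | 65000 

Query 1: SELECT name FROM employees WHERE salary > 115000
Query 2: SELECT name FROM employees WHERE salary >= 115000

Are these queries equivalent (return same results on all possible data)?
No, not equivalent

Query 1 returns: []
Query 2 returns: [('Dave',)]

Reason: > vs >= gives different results when salary = 115000 exists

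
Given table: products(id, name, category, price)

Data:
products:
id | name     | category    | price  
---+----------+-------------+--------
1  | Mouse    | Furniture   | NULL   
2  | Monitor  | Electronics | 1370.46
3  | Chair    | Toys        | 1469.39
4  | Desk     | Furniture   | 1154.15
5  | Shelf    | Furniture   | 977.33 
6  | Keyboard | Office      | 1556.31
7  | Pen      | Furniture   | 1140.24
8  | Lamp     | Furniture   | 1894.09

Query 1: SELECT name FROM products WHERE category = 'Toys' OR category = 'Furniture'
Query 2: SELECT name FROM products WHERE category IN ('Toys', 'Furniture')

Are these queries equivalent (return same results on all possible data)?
Yes, equivalent

Both queries return: [('Chair',), ('Desk',), ('Lamp',), ('Mouse',), ('Pen',), ('Shelf',)]

Reason: OR vs IN are equivalent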